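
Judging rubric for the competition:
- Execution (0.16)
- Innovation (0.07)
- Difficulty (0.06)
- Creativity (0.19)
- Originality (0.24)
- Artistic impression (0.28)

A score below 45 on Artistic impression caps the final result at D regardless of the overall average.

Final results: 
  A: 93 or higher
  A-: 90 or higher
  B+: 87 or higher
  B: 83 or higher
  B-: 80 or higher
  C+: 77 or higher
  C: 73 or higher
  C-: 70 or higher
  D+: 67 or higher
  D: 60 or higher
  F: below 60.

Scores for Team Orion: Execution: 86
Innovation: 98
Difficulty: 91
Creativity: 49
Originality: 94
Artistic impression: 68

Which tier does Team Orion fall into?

C

Artistic impression score 68 ≥ 45: minimum met.
Weighted total:
  Execution 86 × 0.16 = 13.76
  Innovation 98 × 0.07 = 6.86
  Difficulty 91 × 0.06 = 5.46
  Creativity 49 × 0.19 = 9.31
  Originality 94 × 0.24 = 22.56
  Artistic impression 68 × 0.28 = 19.04
Sum = 76.99
76.99 is ≥ 73 and < 77 → C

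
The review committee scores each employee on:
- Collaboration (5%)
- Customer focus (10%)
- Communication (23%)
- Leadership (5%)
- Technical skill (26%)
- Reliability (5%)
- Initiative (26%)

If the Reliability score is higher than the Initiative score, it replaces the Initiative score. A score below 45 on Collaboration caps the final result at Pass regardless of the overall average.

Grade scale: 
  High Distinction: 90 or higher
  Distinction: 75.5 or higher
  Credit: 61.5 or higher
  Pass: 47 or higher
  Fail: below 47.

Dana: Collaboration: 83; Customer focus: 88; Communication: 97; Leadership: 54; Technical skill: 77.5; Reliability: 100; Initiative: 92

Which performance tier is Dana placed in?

Distinction

Reliability (100) > Initiative (92), so Initiative counts as 100.
Collaboration score 83 ≥ 45: minimum met.
Weighted total:
  Collaboration 83 × 0.05 = 4.15
  Customer focus 88 × 0.1 = 8.8
  Communication 97 × 0.23 = 22.31
  Leadership 54 × 0.05 = 2.7
  Technical skill 77.5 × 0.26 = 20.15
  Reliability 100 × 0.05 = 5
  Initiative 100 × 0.26 = 26
Sum = 89.11
89.11 is ≥ 75.5 and < 90 → Distinction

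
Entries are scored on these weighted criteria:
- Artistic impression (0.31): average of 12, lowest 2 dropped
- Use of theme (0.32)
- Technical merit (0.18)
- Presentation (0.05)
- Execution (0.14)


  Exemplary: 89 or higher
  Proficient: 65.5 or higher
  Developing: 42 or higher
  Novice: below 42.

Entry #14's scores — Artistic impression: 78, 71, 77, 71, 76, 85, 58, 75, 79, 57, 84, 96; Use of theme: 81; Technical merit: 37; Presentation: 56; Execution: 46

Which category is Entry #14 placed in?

Proficient

Artistic impression: drop 57, 58 → average of remaining 10 = 792/10 = 79.2
Weighted total:
  Artistic impression 79.2 × 0.31 = 24.552
  Use of theme 81 × 0.32 = 25.92
  Technical merit 37 × 0.18 = 6.66
  Presentation 56 × 0.05 = 2.8
  Execution 46 × 0.14 = 6.44
Sum = 66.372
66.372 is ≥ 65.5 and < 89 → Proficient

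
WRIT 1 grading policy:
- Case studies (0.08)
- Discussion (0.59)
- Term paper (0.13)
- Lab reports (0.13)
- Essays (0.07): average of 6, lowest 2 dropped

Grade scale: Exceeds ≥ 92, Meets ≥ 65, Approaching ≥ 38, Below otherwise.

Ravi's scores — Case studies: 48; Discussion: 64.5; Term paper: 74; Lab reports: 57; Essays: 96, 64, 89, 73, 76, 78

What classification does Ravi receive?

Approaching

Essays: drop 64, 73 → average of remaining 4 = 339/4 = 84.75
Weighted total:
  Case studies 48 × 0.08 = 3.84
  Discussion 64.5 × 0.59 = 38.055
  Term paper 74 × 0.13 = 9.62
  Lab reports 57 × 0.13 = 7.41
  Essays 84.75 × 0.07 = 5.9325
Sum = 64.8575
64.8575 is ≥ 38 and < 65 → Approaching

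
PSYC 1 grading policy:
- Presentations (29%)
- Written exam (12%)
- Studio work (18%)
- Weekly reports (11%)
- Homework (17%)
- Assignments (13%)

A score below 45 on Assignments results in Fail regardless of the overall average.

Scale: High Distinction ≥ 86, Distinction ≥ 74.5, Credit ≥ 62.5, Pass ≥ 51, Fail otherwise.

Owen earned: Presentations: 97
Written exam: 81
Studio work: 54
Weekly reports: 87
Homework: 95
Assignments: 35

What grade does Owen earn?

Fail

Assignments score 35 < 45: minimum not met.
Weighted total:
  Presentations 97 × 0.29 = 28.13
  Written exam 81 × 0.12 = 9.72
  Studio work 54 × 0.18 = 9.72
  Weekly reports 87 × 0.11 = 9.57
  Homework 95 × 0.17 = 16.15
  Assignments 35 × 0.13 = 4.55
Sum = 77.84
Because the Assignments minimum was not met, the result is Fail.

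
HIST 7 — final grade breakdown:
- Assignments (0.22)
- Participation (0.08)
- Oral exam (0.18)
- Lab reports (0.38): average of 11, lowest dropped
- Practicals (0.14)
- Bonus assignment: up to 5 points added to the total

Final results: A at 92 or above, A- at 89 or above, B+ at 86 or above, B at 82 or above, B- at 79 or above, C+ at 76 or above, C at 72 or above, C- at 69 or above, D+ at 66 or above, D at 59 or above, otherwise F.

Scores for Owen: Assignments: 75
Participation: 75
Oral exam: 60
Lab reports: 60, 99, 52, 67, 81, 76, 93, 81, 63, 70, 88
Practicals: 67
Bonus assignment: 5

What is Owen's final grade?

Lab reports: drop 52 → average of remaining 10 = 778/10 = 77.8
Weighted total:
  Assignments 75 × 0.22 = 16.5
  Participation 75 × 0.08 = 6
  Oral exam 60 × 0.18 = 10.8
  Lab reports 77.8 × 0.38 = 29.564
  Practicals 67 × 0.14 = 9.38
Sum = 72.244
Bonus assignment: 72.244 + 5 = 77.244
77.244 is ≥ 76 and < 79 → C+

C+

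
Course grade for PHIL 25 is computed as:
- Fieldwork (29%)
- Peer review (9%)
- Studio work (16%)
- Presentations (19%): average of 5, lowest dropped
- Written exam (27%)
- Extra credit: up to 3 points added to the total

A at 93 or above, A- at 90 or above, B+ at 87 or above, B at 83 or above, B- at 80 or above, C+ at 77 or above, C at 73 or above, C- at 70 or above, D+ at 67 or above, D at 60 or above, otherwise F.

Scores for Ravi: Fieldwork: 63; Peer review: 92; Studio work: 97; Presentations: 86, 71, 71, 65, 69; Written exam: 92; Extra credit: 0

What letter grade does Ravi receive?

Presentations: drop 65 → average of remaining 4 = 297/4 = 74.25
Weighted total:
  Fieldwork 63 × 0.29 = 18.27
  Peer review 92 × 0.09 = 8.28
  Studio work 97 × 0.16 = 15.52
  Presentations 74.25 × 0.19 = 14.1075
  Written exam 92 × 0.27 = 24.84
Sum = 81.0175
Extra credit: 81.0175 + 0 = 81.0175
81.0175 is ≥ 80 and < 83 → B-

B-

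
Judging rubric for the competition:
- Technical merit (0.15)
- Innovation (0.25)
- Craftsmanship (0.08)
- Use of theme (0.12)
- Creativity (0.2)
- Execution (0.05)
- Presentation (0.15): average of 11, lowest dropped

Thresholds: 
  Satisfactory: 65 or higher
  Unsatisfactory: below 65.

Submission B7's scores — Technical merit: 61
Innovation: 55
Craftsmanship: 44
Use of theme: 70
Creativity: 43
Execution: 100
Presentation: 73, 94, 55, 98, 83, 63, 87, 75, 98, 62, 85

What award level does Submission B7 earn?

Unsatisfactory

Presentation: drop 55 → average of remaining 10 = 818/10 = 81.8
Weighted total:
  Technical merit 61 × 0.15 = 9.15
  Innovation 55 × 0.25 = 13.75
  Craftsmanship 44 × 0.08 = 3.52
  Use of theme 70 × 0.12 = 8.4
  Creativity 43 × 0.2 = 8.6
  Execution 100 × 0.05 = 5
  Presentation 81.8 × 0.15 = 12.27
Sum = 60.69
60.69 < 65 → Unsatisfactory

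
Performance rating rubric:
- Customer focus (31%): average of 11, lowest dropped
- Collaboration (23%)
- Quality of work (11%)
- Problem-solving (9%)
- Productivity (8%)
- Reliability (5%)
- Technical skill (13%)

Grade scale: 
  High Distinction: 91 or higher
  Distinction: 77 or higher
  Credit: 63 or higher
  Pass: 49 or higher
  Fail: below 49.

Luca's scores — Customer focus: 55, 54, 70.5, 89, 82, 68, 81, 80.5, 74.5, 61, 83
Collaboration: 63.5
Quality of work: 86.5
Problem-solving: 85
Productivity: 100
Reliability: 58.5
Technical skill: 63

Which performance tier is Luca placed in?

Customer focus: drop 54 → average of remaining 10 = 744.5/10 = 74.45
Weighted total:
  Customer focus 74.45 × 0.31 = 23.0795
  Collaboration 63.5 × 0.23 = 14.605
  Quality of work 86.5 × 0.11 = 9.515
  Problem-solving 85 × 0.09 = 7.65
  Productivity 100 × 0.08 = 8
  Reliability 58.5 × 0.05 = 2.925
  Technical skill 63 × 0.13 = 8.19
Sum = 73.9645
73.9645 is ≥ 63 and < 77 → Credit

Credit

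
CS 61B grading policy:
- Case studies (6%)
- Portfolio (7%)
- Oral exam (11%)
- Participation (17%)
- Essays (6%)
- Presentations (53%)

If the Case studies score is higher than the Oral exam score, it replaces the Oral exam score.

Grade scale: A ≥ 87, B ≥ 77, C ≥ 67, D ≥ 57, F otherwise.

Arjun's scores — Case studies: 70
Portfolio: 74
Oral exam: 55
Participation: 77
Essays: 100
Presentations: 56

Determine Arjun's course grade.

Case studies (70) > Oral exam (55), so Oral exam counts as 70.
Weighted total:
  Case studies 70 × 0.06 = 4.2
  Portfolio 74 × 0.07 = 5.18
  Oral exam 70 × 0.11 = 7.7
  Participation 77 × 0.17 = 13.09
  Essays 100 × 0.06 = 6
  Presentations 56 × 0.53 = 29.68
Sum = 65.85
65.85 is ≥ 57 and < 67 → D

D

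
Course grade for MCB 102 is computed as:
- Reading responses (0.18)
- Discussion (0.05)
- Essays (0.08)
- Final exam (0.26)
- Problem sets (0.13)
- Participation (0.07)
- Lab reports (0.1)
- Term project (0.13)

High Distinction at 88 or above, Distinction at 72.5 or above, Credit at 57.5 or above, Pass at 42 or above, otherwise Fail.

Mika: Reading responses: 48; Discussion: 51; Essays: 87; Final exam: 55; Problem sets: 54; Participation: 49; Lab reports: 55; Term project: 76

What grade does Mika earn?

Credit

Weighted total:
  Reading responses 48 × 0.18 = 8.64
  Discussion 51 × 0.05 = 2.55
  Essays 87 × 0.08 = 6.96
  Final exam 55 × 0.26 = 14.3
  Problem sets 54 × 0.13 = 7.02
  Participation 49 × 0.07 = 3.43
  Lab reports 55 × 0.1 = 5.5
  Term project 76 × 0.13 = 9.88
Sum = 58.28
58.28 is ≥ 57.5 and < 72.5 → Credit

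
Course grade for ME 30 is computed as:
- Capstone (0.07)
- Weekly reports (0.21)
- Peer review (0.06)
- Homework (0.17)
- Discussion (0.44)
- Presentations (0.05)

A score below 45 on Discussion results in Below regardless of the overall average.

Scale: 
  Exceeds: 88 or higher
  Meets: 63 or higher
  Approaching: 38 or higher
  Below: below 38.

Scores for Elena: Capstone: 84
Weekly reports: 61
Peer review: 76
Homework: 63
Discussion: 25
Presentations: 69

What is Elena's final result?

Discussion score 25 < 45: minimum not met.
Weighted total:
  Capstone 84 × 0.07 = 5.88
  Weekly reports 61 × 0.21 = 12.81
  Peer review 76 × 0.06 = 4.56
  Homework 63 × 0.17 = 10.71
  Discussion 25 × 0.44 = 11
  Presentations 69 × 0.05 = 3.45
Sum = 48.41
Because the Discussion minimum was not met, the result is Below.

Below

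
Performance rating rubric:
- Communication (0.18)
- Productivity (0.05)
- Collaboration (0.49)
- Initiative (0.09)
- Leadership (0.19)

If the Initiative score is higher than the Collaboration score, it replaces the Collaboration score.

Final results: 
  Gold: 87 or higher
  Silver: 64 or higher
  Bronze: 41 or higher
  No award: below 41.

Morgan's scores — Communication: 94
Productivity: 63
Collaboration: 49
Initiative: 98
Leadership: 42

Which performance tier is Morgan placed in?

Initiative (98) > Collaboration (49), so Collaboration counts as 98.
Weighted total:
  Communication 94 × 0.18 = 16.92
  Productivity 63 × 0.05 = 3.15
  Collaboration 98 × 0.49 = 48.02
  Initiative 98 × 0.09 = 8.82
  Leadership 42 × 0.19 = 7.98
Sum = 84.89
84.89 is ≥ 64 and < 87 → Silver

Silver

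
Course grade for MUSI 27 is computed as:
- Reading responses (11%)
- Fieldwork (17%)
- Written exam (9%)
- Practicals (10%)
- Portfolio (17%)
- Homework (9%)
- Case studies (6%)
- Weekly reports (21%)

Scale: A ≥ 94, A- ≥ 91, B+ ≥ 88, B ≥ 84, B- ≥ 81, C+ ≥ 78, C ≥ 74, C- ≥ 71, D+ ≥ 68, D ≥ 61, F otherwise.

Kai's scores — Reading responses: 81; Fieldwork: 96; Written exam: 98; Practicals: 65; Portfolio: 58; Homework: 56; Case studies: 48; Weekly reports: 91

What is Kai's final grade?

Weighted total:
  Reading responses 81 × 0.11 = 8.91
  Fieldwork 96 × 0.17 = 16.32
  Written exam 98 × 0.09 = 8.82
  Practicals 65 × 0.1 = 6.5
  Portfolio 58 × 0.17 = 9.86
  Homework 56 × 0.09 = 5.04
  Case studies 48 × 0.06 = 2.88
  Weekly reports 91 × 0.21 = 19.11
Sum = 77.44
77.44 is ≥ 74 and < 78 → C

C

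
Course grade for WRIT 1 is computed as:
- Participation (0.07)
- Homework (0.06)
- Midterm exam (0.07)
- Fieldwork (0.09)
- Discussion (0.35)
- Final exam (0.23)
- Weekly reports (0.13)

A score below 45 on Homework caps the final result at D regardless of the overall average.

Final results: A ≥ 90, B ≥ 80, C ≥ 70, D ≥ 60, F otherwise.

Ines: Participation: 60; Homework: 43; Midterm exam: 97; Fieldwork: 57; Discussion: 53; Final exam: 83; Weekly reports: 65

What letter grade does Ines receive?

Homework score 43 < 45: minimum not met.
Weighted total:
  Participation 60 × 0.07 = 4.2
  Homework 43 × 0.06 = 2.58
  Midterm exam 97 × 0.07 = 6.79
  Fieldwork 57 × 0.09 = 5.13
  Discussion 53 × 0.35 = 18.55
  Final exam 83 × 0.23 = 19.09
  Weekly reports 65 × 0.13 = 8.45
Sum = 64.79
64.79 would be D; cap at D applies → D.

D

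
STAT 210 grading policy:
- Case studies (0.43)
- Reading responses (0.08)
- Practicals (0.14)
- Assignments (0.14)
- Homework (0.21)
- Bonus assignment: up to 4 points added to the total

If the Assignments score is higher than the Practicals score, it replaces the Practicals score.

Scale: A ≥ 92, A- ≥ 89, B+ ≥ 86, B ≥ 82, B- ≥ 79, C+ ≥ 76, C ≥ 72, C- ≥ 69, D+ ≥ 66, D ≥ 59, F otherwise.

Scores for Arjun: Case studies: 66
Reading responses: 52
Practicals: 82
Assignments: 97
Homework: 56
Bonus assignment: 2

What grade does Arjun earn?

C

Assignments (97) > Practicals (82), so Practicals counts as 97.
Weighted total:
  Case studies 66 × 0.43 = 28.38
  Reading responses 52 × 0.08 = 4.16
  Practicals 97 × 0.14 = 13.58
  Assignments 97 × 0.14 = 13.58
  Homework 56 × 0.21 = 11.76
Sum = 71.46
Bonus assignment: 71.46 + 2 = 73.46
73.46 is ≥ 72 and < 76 → C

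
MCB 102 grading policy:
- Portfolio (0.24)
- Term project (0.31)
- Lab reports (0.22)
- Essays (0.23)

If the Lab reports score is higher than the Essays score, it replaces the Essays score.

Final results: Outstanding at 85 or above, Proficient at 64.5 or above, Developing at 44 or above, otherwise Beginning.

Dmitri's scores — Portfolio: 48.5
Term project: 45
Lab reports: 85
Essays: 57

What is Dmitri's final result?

Developing

Lab reports (85) > Essays (57), so Essays counts as 85.
Weighted total:
  Portfolio 48.5 × 0.24 = 11.64
  Term project 45 × 0.31 = 13.95
  Lab reports 85 × 0.22 = 18.7
  Essays 85 × 0.23 = 19.55
Sum = 63.84
63.84 is ≥ 44 and < 64.5 → Developing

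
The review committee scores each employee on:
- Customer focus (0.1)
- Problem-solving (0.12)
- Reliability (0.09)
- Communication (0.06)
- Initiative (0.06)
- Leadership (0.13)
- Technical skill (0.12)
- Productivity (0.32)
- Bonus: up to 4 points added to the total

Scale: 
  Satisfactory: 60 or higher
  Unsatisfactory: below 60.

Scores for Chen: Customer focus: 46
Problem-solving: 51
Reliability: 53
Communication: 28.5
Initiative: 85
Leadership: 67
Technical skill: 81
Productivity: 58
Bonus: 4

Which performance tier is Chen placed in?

Satisfactory

Weighted total:
  Customer focus 46 × 0.1 = 4.6
  Problem-solving 51 × 0.12 = 6.12
  Reliability 53 × 0.09 = 4.77
  Communication 28.5 × 0.06 = 1.71
  Initiative 85 × 0.06 = 5.1
  Leadership 67 × 0.13 = 8.71
  Technical skill 81 × 0.12 = 9.72
  Productivity 58 × 0.32 = 18.56
Sum = 59.29
Bonus: 59.29 + 4 = 63.29
63.29 ≥ 60 → Satisfactory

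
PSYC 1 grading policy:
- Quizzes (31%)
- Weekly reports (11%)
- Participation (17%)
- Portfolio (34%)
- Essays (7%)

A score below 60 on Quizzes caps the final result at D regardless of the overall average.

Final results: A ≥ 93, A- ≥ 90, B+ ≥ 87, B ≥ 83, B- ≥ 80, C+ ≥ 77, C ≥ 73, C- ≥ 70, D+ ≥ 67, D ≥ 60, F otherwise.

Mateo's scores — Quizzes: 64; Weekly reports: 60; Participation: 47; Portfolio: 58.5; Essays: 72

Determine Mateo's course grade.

Quizzes score 64 ≥ 60: minimum met.
Weighted total:
  Quizzes 64 × 0.31 = 19.84
  Weekly reports 60 × 0.11 = 6.6
  Participation 47 × 0.17 = 7.99
  Portfolio 58.5 × 0.34 = 19.89
  Essays 72 × 0.07 = 5.04
Sum = 59.36
59.36 < 60 → F

F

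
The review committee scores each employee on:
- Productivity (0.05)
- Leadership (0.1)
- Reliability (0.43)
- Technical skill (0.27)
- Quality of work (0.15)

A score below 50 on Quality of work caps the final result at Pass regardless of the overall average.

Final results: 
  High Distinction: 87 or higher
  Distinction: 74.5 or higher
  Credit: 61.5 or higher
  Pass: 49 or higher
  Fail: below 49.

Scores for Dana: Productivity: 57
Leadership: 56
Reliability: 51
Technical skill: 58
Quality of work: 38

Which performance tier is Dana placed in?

Pass

Quality of work score 38 < 50: minimum not met.
Weighted total:
  Productivity 57 × 0.05 = 2.85
  Leadership 56 × 0.1 = 5.6
  Reliability 51 × 0.43 = 21.93
  Technical skill 58 × 0.27 = 15.66
  Quality of work 38 × 0.15 = 5.7
Sum = 51.74
51.74 would be Pass; cap at Pass applies → Pass.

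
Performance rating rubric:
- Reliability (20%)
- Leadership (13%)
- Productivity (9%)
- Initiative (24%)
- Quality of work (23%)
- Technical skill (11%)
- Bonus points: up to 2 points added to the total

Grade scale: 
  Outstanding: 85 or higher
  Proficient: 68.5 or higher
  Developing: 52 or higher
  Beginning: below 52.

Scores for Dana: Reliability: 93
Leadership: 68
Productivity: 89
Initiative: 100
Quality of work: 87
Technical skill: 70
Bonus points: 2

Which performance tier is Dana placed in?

Weighted total:
  Reliability 93 × 0.2 = 18.6
  Leadership 68 × 0.13 = 8.84
  Productivity 89 × 0.09 = 8.01
  Initiative 100 × 0.24 = 24
  Quality of work 87 × 0.23 = 20.01
  Technical skill 70 × 0.11 = 7.7
Sum = 87.16
Bonus points: 87.16 + 2 = 89.16
89.16 ≥ 85 → Outstanding

Outstanding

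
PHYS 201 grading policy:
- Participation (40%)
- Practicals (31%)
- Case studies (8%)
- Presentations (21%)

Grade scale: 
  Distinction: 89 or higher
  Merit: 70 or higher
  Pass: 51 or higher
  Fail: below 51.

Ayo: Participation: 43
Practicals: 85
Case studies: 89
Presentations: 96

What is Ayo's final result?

Merit

Weighted total:
  Participation 43 × 0.4 = 17.2
  Practicals 85 × 0.31 = 26.35
  Case studies 89 × 0.08 = 7.12
  Presentations 96 × 0.21 = 20.16
Sum = 70.83
70.83 is ≥ 70 and < 89 → Merit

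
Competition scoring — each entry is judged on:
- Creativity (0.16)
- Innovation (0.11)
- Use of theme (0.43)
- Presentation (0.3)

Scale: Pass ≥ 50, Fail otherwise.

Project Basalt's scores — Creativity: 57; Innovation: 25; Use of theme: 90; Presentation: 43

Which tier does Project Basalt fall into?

Pass

Weighted total:
  Creativity 57 × 0.16 = 9.12
  Innovation 25 × 0.11 = 2.75
  Use of theme 90 × 0.43 = 38.7
  Presentation 43 × 0.3 = 12.9
Sum = 63.47
63.47 ≥ 50 → Pass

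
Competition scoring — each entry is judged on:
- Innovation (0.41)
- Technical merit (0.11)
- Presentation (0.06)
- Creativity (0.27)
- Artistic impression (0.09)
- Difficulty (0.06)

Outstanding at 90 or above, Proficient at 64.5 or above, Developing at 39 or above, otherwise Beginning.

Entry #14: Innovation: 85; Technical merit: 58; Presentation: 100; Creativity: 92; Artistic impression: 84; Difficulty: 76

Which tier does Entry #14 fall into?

Proficient

Weighted total:
  Innovation 85 × 0.41 = 34.85
  Technical merit 58 × 0.11 = 6.38
  Presentation 100 × 0.06 = 6
  Creativity 92 × 0.27 = 24.84
  Artistic impression 84 × 0.09 = 7.56
  Difficulty 76 × 0.06 = 4.56
Sum = 84.19
84.19 is ≥ 64.5 and < 90 → Proficient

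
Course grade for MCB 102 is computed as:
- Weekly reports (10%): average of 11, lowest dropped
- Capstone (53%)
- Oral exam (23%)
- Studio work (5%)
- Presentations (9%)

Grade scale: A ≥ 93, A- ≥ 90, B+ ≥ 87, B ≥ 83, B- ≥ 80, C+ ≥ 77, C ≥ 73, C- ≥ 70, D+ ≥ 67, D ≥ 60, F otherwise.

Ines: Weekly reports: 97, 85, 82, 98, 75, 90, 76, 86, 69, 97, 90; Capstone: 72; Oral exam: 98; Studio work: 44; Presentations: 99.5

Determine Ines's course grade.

Weekly reports: drop 69 → average of remaining 10 = 876/10 = 87.6
Weighted total:
  Weekly reports 87.6 × 0.1 = 8.76
  Capstone 72 × 0.53 = 38.16
  Oral exam 98 × 0.23 = 22.54
  Studio work 44 × 0.05 = 2.2
  Presentations 99.5 × 0.09 = 8.955
Sum = 80.615
80.615 is ≥ 80 and < 83 → B-

B-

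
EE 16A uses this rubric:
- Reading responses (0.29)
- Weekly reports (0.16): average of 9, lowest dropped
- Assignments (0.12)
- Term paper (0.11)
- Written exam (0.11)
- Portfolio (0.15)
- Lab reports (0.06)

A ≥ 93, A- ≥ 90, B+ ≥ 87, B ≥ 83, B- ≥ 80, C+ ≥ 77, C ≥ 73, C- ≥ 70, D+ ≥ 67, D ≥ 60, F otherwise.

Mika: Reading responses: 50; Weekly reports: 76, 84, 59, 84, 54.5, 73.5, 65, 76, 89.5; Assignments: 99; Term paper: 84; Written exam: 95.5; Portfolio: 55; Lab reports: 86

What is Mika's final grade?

C-

Weekly reports: drop 54.5 → average of remaining 8 = 607/8 = 75.875
Weighted total:
  Reading responses 50 × 0.29 = 14.5
  Weekly reports 75.875 × 0.16 = 12.14
  Assignments 99 × 0.12 = 11.88
  Term paper 84 × 0.11 = 9.24
  Written exam 95.5 × 0.11 = 10.505
  Portfolio 55 × 0.15 = 8.25
  Lab reports 86 × 0.06 = 5.16
Sum = 71.675
71.675 is ≥ 70 and < 73 → C-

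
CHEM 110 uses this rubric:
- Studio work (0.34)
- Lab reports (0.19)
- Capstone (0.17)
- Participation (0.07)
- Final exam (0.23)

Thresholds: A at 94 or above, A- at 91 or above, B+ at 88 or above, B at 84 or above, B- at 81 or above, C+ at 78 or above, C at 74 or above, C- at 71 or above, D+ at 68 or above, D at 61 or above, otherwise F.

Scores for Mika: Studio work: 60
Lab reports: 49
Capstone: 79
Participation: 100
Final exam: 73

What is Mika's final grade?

D

Weighted total:
  Studio work 60 × 0.34 = 20.4
  Lab reports 49 × 0.19 = 9.31
  Capstone 79 × 0.17 = 13.43
  Participation 100 × 0.07 = 7
  Final exam 73 × 0.23 = 16.79
Sum = 66.93
66.93 is ≥ 61 and < 68 → D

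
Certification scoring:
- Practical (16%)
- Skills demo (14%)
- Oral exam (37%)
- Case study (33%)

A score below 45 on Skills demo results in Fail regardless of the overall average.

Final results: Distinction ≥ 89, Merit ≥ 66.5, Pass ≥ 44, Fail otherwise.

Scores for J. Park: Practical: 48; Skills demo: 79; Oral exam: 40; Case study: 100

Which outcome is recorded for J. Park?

Skills demo score 79 ≥ 45: minimum met.
Weighted total:
  Practical 48 × 0.16 = 7.68
  Skills demo 79 × 0.14 = 11.06
  Oral exam 40 × 0.37 = 14.8
  Case study 100 × 0.33 = 33
Sum = 66.54
66.54 is ≥ 66.5 and < 89 → Merit

Merit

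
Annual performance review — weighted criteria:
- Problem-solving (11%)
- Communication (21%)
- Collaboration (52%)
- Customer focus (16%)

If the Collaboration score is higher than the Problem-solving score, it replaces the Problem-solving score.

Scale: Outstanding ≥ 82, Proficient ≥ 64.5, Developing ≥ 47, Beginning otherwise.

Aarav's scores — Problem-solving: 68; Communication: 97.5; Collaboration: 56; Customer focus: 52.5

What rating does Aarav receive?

Collaboration (56) ≤ Problem-solving (68), so Problem-solving stays at 68.
Weighted total:
  Problem-solving 68 × 0.11 = 7.48
  Communication 97.5 × 0.21 = 20.475
  Collaboration 56 × 0.52 = 29.12
  Customer focus 52.5 × 0.16 = 8.4
Sum = 65.475
65.475 is ≥ 64.5 and < 82 → Proficient

Proficient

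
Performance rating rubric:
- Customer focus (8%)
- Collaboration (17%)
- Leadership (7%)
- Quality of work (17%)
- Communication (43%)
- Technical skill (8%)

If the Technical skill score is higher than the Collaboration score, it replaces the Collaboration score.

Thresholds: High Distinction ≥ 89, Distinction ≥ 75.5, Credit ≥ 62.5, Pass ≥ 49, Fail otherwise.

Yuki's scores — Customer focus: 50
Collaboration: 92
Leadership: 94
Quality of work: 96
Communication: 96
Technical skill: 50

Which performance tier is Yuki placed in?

Technical skill (50) ≤ Collaboration (92), so Collaboration stays at 92.
Weighted total:
  Customer focus 50 × 0.08 = 4
  Collaboration 92 × 0.17 = 15.64
  Leadership 94 × 0.07 = 6.58
  Quality of work 96 × 0.17 = 16.32
  Communication 96 × 0.43 = 41.28
  Technical skill 50 × 0.08 = 4
Sum = 87.82
87.82 is ≥ 75.5 and < 89 → Distinction

Distinction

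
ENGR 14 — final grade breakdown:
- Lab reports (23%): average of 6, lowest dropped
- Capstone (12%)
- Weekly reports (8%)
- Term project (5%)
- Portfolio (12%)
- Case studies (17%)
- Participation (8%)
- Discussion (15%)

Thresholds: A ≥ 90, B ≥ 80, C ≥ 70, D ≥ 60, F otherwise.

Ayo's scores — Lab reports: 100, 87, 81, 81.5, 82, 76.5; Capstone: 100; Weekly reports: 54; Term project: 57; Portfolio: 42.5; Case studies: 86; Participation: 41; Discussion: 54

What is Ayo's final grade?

C

Lab reports: drop 76.5 → average of remaining 5 = 431.5/5 = 86.3
Weighted total:
  Lab reports 86.3 × 0.23 = 19.849
  Capstone 100 × 0.12 = 12
  Weekly reports 54 × 0.08 = 4.32
  Term project 57 × 0.05 = 2.85
  Portfolio 42.5 × 0.12 = 5.1
  Case studies 86 × 0.17 = 14.62
  Participation 41 × 0.08 = 3.28
  Discussion 54 × 0.15 = 8.1
Sum = 70.119
70.119 is ≥ 70 and < 80 → C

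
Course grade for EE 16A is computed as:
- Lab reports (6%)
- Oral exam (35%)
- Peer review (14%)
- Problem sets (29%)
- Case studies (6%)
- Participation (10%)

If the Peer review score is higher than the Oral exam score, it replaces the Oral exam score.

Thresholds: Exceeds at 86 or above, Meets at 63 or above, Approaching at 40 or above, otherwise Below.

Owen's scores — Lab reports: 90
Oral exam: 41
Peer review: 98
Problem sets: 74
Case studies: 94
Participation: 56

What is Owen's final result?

Peer review (98) > Oral exam (41), so Oral exam counts as 98.
Weighted total:
  Lab reports 90 × 0.06 = 5.4
  Oral exam 98 × 0.35 = 34.3
  Peer review 98 × 0.14 = 13.72
  Problem sets 74 × 0.29 = 21.46
  Case studies 94 × 0.06 = 5.64
  Participation 56 × 0.1 = 5.6
Sum = 86.12
86.12 ≥ 86 → Exceeds

Exceeds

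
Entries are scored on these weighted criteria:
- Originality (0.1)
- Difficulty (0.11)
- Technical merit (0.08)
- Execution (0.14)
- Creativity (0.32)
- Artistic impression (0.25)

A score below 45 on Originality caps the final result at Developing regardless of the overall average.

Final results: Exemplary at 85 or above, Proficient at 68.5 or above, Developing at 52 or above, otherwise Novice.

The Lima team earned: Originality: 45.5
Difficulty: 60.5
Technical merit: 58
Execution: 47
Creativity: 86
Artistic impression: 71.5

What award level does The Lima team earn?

Originality score 45.5 ≥ 45: minimum met.
Weighted total:
  Originality 45.5 × 0.1 = 4.55
  Difficulty 60.5 × 0.11 = 6.655
  Technical merit 58 × 0.08 = 4.64
  Execution 47 × 0.14 = 6.58
  Creativity 86 × 0.32 = 27.52
  Artistic impression 71.5 × 0.25 = 17.875
Sum = 67.82
67.82 is ≥ 52 and < 68.5 → Developing

Developing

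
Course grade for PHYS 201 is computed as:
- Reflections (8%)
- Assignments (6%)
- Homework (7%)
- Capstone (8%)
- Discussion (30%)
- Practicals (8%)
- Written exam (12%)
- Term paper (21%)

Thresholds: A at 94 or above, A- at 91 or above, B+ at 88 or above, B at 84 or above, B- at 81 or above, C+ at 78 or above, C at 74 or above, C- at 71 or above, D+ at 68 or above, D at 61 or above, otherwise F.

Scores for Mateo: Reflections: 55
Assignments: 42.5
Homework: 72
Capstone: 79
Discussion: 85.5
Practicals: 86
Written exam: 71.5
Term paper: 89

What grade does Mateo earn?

C+

Weighted total:
  Reflections 55 × 0.08 = 4.4
  Assignments 42.5 × 0.06 = 2.55
  Homework 72 × 0.07 = 5.04
  Capstone 79 × 0.08 = 6.32
  Discussion 85.5 × 0.3 = 25.65
  Practicals 86 × 0.08 = 6.88
  Written exam 71.5 × 0.12 = 8.58
  Term paper 89 × 0.21 = 18.69
Sum = 78.11
78.11 is ≥ 78 and < 81 → C+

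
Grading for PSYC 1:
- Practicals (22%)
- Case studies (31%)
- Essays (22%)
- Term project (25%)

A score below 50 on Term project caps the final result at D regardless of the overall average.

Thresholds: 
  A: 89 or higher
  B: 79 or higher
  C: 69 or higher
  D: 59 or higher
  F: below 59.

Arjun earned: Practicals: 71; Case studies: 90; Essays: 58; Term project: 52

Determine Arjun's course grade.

Term project score 52 ≥ 50: minimum met.
Weighted total:
  Practicals 71 × 0.22 = 15.62
  Case studies 90 × 0.31 = 27.9
  Essays 58 × 0.22 = 12.76
  Term project 52 × 0.25 = 13
Sum = 69.28
69.28 is ≥ 69 and < 79 → C

C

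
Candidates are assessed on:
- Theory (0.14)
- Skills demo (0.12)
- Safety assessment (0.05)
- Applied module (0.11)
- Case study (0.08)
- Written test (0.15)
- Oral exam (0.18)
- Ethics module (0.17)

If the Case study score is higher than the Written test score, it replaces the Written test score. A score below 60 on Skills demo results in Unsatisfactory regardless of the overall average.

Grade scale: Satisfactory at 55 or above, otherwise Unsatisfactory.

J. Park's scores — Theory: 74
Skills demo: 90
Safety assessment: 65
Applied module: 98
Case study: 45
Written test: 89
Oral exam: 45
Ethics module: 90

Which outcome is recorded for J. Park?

Satisfactory

Case study (45) ≤ Written test (89), so Written test stays at 89.
Skills demo score 90 ≥ 60: minimum met.
Weighted total:
  Theory 74 × 0.14 = 10.36
  Skills demo 90 × 0.12 = 10.8
  Safety assessment 65 × 0.05 = 3.25
  Applied module 98 × 0.11 = 10.78
  Case study 45 × 0.08 = 3.6
  Written test 89 × 0.15 = 13.35
  Oral exam 45 × 0.18 = 8.1
  Ethics module 90 × 0.17 = 15.3
Sum = 75.54
75.54 ≥ 55 → Satisfactory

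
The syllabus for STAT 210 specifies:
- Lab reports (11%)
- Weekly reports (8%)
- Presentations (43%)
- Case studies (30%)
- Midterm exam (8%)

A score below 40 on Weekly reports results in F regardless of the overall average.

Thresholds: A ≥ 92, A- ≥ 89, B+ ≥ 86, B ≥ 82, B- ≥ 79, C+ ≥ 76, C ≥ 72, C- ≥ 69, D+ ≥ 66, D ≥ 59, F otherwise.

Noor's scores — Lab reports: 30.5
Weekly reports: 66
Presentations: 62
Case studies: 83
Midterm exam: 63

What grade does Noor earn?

Weekly reports score 66 ≥ 40: minimum met.
Weighted total:
  Lab reports 30.5 × 0.11 = 3.355
  Weekly reports 66 × 0.08 = 5.28
  Presentations 62 × 0.43 = 26.66
  Case studies 83 × 0.3 = 24.9
  Midterm exam 63 × 0.08 = 5.04
Sum = 65.235
65.235 is ≥ 59 and < 66 → D

D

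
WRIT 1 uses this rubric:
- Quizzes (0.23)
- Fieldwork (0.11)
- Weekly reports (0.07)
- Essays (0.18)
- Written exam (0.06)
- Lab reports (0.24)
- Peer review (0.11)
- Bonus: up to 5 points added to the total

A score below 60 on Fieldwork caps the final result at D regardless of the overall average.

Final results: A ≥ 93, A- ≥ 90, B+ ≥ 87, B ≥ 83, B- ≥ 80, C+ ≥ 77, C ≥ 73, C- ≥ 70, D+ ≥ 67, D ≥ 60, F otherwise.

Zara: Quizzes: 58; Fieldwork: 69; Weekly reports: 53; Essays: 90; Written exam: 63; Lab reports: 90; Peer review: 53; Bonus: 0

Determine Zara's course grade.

C-

Fieldwork score 69 ≥ 60: minimum met.
Weighted total:
  Quizzes 58 × 0.23 = 13.34
  Fieldwork 69 × 0.11 = 7.59
  Weekly reports 53 × 0.07 = 3.71
  Essays 90 × 0.18 = 16.2
  Written exam 63 × 0.06 = 3.78
  Lab reports 90 × 0.24 = 21.6
  Peer review 53 × 0.11 = 5.83
Sum = 72.05
Bonus: 72.05 + 0 = 72.05
72.05 is ≥ 70 and < 73 → C-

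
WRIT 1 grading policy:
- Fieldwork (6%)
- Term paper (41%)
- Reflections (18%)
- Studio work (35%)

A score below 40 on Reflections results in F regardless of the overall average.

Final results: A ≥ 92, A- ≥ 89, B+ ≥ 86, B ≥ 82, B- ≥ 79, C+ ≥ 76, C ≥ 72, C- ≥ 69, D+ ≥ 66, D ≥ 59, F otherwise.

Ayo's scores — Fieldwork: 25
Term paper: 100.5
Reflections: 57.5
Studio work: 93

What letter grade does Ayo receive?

Reflections score 57.5 ≥ 40: minimum met.
Weighted total:
  Fieldwork 25 × 0.06 = 1.5
  Term paper 100.5 × 0.41 = 41.205
  Reflections 57.5 × 0.18 = 10.35
  Studio work 93 × 0.35 = 32.55
Sum = 85.605
85.605 is ≥ 82 and < 86 → B

B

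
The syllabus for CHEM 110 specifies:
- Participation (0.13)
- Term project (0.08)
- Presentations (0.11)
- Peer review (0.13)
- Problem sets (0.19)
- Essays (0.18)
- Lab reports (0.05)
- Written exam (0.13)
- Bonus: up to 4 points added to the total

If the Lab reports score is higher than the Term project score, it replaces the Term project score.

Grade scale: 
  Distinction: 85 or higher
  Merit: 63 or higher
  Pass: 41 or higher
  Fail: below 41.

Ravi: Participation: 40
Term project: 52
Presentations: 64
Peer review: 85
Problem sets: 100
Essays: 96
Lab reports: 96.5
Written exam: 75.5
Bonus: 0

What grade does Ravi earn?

Merit

Lab reports (96.5) > Term project (52), so Term project counts as 96.5.
Weighted total:
  Participation 40 × 0.13 = 5.2
  Term project 96.5 × 0.08 = 7.72
  Presentations 64 × 0.11 = 7.04
  Peer review 85 × 0.13 = 11.05
  Problem sets 100 × 0.19 = 19
  Essays 96 × 0.18 = 17.28
  Lab reports 96.5 × 0.05 = 4.825
  Written exam 75.5 × 0.13 = 9.815
Sum = 81.93
Bonus: 81.93 + 0 = 81.93
81.93 is ≥ 63 and < 85 → Merit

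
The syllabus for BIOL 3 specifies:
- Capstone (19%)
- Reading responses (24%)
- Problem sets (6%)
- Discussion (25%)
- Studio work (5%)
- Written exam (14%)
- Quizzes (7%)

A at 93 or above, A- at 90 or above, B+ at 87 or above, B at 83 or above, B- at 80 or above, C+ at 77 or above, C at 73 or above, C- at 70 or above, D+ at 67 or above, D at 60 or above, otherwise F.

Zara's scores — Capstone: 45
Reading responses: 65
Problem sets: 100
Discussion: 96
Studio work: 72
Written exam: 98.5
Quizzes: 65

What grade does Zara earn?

C

Weighted total:
  Capstone 45 × 0.19 = 8.55
  Reading responses 65 × 0.24 = 15.6
  Problem sets 100 × 0.06 = 6
  Discussion 96 × 0.25 = 24
  Studio work 72 × 0.05 = 3.6
  Written exam 98.5 × 0.14 = 13.79
  Quizzes 65 × 0.07 = 4.55
Sum = 76.09
76.09 is ≥ 73 and < 77 → C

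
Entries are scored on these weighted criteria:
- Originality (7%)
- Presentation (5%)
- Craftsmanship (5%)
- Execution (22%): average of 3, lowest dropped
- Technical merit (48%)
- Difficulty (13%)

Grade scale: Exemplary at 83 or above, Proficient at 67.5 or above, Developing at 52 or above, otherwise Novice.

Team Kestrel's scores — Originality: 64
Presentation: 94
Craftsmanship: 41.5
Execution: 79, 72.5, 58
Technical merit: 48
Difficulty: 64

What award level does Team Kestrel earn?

Developing

Execution: drop 58 → average of remaining 2 = 151.5/2 = 75.75
Weighted total:
  Originality 64 × 0.07 = 4.48
  Presentation 94 × 0.05 = 4.7
  Craftsmanship 41.5 × 0.05 = 2.075
  Execution 75.75 × 0.22 = 16.665
  Technical merit 48 × 0.48 = 23.04
  Difficulty 64 × 0.13 = 8.32
Sum = 59.28
59.28 is ≥ 52 and < 67.5 → Developing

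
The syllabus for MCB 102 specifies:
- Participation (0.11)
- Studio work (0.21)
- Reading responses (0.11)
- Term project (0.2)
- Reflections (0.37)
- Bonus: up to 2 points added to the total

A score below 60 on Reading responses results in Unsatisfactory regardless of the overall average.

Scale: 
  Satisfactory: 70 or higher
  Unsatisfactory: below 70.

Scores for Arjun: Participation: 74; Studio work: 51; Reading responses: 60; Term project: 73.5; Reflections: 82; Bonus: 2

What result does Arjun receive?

Reading responses score 60 ≥ 60: minimum met.
Weighted total:
  Participation 74 × 0.11 = 8.14
  Studio work 51 × 0.21 = 10.71
  Reading responses 60 × 0.11 = 6.6
  Term project 73.5 × 0.2 = 14.7
  Reflections 82 × 0.37 = 30.34
Sum = 70.49
Bonus: 70.49 + 2 = 72.49
72.49 ≥ 70 → Satisfactory

Satisfactory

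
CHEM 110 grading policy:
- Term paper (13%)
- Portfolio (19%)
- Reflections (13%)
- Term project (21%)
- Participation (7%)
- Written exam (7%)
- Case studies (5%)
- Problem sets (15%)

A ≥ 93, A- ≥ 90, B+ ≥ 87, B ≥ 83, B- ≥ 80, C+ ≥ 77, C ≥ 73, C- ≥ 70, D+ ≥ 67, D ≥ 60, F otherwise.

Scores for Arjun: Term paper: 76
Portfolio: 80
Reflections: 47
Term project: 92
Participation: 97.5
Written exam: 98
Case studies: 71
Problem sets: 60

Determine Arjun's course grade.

C

Weighted total:
  Term paper 76 × 0.13 = 9.88
  Portfolio 80 × 0.19 = 15.2
  Reflections 47 × 0.13 = 6.11
  Term project 92 × 0.21 = 19.32
  Participation 97.5 × 0.07 = 6.825
  Written exam 98 × 0.07 = 6.86
  Case studies 71 × 0.05 = 3.55
  Problem sets 60 × 0.15 = 9
Sum = 76.745
76.745 is ≥ 73 and < 77 → C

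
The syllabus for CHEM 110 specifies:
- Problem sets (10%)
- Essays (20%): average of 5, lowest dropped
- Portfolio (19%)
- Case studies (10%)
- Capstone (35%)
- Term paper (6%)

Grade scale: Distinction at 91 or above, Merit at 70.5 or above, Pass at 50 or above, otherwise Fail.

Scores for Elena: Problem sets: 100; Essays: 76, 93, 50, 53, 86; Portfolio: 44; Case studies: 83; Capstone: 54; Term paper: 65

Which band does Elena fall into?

Pass

Essays: drop 50 → average of remaining 4 = 308/4 = 77
Weighted total:
  Problem sets 100 × 0.1 = 10
  Essays 77 × 0.2 = 15.4
  Portfolio 44 × 0.19 = 8.36
  Case studies 83 × 0.1 = 8.3
  Capstone 54 × 0.35 = 18.9
  Term paper 65 × 0.06 = 3.9
Sum = 64.86
64.86 is ≥ 50 and < 70.5 → Pass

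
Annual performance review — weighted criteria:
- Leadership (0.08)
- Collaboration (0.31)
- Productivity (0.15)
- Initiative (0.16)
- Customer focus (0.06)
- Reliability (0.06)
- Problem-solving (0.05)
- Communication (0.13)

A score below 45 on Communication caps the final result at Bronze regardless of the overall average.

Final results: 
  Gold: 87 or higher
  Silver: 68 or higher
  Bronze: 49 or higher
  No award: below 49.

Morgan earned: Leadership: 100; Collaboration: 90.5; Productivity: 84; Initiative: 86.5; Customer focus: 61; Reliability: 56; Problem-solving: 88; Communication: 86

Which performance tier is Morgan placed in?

Communication score 86 ≥ 45: minimum met.
Weighted total:
  Leadership 100 × 0.08 = 8
  Collaboration 90.5 × 0.31 = 28.055
  Productivity 84 × 0.15 = 12.6
  Initiative 86.5 × 0.16 = 13.84
  Customer focus 61 × 0.06 = 3.66
  Reliability 56 × 0.06 = 3.36
  Problem-solving 88 × 0.05 = 4.4
  Communication 86 × 0.13 = 11.18
Sum = 85.095
85.095 is ≥ 68 and < 87 → Silver

Silver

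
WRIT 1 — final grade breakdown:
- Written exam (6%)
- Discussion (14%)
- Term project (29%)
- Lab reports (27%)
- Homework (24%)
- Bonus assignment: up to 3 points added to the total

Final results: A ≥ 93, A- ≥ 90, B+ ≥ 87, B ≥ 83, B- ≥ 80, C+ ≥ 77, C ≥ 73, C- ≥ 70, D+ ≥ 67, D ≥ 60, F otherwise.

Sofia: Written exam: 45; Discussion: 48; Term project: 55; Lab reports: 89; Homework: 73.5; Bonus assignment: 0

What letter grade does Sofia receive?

D+

Weighted total:
  Written exam 45 × 0.06 = 2.7
  Discussion 48 × 0.14 = 6.72
  Term project 55 × 0.29 = 15.95
  Lab reports 89 × 0.27 = 24.03
  Homework 73.5 × 0.24 = 17.64
Sum = 67.04
Bonus assignment: 67.04 + 0 = 67.04
67.04 is ≥ 67 and < 70 → D+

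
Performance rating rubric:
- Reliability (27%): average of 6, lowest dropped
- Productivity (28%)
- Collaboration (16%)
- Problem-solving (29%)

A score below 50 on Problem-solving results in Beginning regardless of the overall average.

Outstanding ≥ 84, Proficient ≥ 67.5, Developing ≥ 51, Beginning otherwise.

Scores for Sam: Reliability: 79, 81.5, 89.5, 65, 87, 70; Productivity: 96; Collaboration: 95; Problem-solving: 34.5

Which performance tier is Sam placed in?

Reliability: drop 65 → average of remaining 5 = 407/5 = 81.4
Problem-solving score 34.5 < 50: minimum not met.
Weighted total:
  Reliability 81.4 × 0.27 = 21.978
  Productivity 96 × 0.28 = 26.88
  Collaboration 95 × 0.16 = 15.2
  Problem-solving 34.5 × 0.29 = 10.005
Sum = 74.063
Because the Problem-solving minimum was not met, the result is Beginning.

Beginning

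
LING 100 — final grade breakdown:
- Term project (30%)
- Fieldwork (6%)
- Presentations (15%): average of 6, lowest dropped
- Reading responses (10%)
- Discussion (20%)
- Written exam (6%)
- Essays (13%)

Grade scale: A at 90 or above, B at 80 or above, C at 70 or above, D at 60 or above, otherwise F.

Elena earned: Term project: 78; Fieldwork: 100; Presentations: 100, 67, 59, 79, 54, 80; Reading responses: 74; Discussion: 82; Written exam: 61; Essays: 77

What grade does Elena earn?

C

Presentations: drop 54 → average of remaining 5 = 385/5 = 77
Weighted total:
  Term project 78 × 0.3 = 23.4
  Fieldwork 100 × 0.06 = 6
  Presentations 77 × 0.15 = 11.55
  Reading responses 74 × 0.1 = 7.4
  Discussion 82 × 0.2 = 16.4
  Written exam 61 × 0.06 = 3.66
  Essays 77 × 0.13 = 10.01
Sum = 78.42
78.42 is ≥ 70 and < 80 → C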